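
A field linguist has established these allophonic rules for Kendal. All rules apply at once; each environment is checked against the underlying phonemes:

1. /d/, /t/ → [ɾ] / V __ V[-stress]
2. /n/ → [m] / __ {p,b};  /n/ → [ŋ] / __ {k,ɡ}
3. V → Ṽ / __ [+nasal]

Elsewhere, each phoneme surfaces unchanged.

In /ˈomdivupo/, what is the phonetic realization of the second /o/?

/o/ — word-final; rule 3 does not apply here → [o].

[o]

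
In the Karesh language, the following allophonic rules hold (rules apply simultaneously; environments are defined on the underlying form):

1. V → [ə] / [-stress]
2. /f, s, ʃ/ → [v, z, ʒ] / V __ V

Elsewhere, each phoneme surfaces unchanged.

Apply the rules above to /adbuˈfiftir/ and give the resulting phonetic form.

/a/ meets the environment for rule 1 (in an unstressed syllable) → [ə].
/u/ — between /b/ and /f/, in an unstressed syllable — surfaces as [ə] (rule 1).
/f/ — between /u/ and /i/, between two vowels — surfaces as [v] (rule 2).
/i/ (between /f/ and /f/) fails the environment for rule 1, so it stays [i].
/f/ — between /i/ and /t/; rule 2 does not apply here → [f].
/i/ meets the environment for rule 1 (in an unstressed syllable) → [ə].

[ədbəˈviftər]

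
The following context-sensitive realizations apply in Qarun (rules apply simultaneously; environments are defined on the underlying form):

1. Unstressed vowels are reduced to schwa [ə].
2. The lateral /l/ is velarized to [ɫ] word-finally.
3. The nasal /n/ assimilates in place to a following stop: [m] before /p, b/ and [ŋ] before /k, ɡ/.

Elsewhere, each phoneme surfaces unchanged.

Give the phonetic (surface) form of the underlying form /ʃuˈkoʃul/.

/ʃ/ (word-initial): no rule targets it → [ʃ].
/u/ (between /ʃ/ and /k/): in an unstressed syllable, so rule 1 applies → [ə].
/k/ stays [k].
/o/ (between /k/ and /ʃ/): rule 1 targets it, but not in an unstressed syllable → unchanged [o].
/ʃ/ (between /o/ and /u/): no rule targets it → [ʃ].
Rule 1 applies to /u/ (between /ʃ/ and /l/: in an unstressed syllable) → [ə].
/l/ meets the environment for rule 2 (word-finally) → [ɫ].

[ʃəˈkoʃəɫ]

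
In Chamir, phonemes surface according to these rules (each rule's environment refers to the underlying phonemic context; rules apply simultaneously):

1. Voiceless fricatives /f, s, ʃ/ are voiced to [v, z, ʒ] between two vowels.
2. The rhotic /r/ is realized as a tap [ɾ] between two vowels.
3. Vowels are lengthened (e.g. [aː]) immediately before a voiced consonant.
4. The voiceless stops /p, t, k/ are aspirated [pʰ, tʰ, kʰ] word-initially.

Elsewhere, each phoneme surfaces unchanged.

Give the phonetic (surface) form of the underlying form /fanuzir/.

/f/ (word-initial) is in the target of rule 1 but the environment (between two vowels) is not met → [f].
/a/ (between /f/ and /n/): before a voiced consonant, so rule 3 applies → [aː].
/n/ stays [n].
/u/ (between /n/ and /z/): before a voiced consonant, so rule 3 applies → [uː].
/z/ stays [z].
Rule 3 applies to /i/ (between /z/ and /r/: before a voiced consonant) → [iː].
/r/ — word-final; rule 2 does not apply here → [r].

[faːnuːziːr]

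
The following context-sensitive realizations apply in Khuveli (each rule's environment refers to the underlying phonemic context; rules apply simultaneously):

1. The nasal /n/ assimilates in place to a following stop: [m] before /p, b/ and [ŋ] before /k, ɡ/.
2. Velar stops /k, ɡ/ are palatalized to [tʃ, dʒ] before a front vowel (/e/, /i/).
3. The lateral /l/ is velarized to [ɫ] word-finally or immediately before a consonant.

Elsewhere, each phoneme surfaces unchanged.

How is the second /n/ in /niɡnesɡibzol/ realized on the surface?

/n/ (between /ɡ/ and /e/) fails the environment for rule 1, so it stays [n].

[n]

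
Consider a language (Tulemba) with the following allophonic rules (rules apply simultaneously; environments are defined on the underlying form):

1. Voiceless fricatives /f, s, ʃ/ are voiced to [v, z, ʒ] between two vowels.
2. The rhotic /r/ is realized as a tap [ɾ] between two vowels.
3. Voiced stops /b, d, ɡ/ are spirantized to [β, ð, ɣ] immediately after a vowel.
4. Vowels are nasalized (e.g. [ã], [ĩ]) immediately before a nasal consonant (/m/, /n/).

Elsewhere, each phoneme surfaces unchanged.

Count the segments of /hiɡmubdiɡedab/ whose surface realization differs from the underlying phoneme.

Segments that undergo a rule: /ɡ/ → [ɣ] (rule 3); /b/ → [β] (rule 3); /ɡ/ → [ɣ] (rule 3); /d/ → [ð] (rule 3); /b/ → [β] (rule 3).
All other segments surface unchanged.

5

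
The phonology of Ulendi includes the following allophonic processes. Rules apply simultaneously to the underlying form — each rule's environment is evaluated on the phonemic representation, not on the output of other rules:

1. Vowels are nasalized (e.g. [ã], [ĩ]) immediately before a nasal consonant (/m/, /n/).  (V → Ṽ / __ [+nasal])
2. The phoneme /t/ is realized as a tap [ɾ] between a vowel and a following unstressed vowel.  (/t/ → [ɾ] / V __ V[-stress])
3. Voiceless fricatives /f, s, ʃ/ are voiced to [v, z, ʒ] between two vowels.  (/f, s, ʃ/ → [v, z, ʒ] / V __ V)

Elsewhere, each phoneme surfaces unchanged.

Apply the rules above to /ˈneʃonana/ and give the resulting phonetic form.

/n/ (word-initial) is unaffected → [n].
/e/ (between /n/ and /ʃ/): rule 1 targets it, but not before a nasal consonant → unchanged [e].
/ʃ/ (between /e/ and /o/): between two vowels, so rule 3 applies → [ʒ].
/o/ (between /ʃ/ and /n/) occurs before a nasal consonant → [õ] by rule 1.
/n/ — not in any rule's target class → [n].
/a/ (between /n/ and /n/) occurs before a nasal consonant → [ã] by rule 1.
/n/ — not in any rule's target class → [n].
/a/ — word-final; rule 1 does not apply here → [a].

[ˈneʒõnãna]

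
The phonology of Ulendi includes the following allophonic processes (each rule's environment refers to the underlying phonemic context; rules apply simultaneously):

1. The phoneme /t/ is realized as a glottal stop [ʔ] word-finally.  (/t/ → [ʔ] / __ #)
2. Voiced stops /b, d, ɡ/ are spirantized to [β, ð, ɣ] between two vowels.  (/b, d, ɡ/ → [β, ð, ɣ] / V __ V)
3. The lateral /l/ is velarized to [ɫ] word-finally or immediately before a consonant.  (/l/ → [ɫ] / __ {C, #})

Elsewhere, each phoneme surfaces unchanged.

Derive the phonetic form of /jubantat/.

[juβantaʔ]

/j/ — not in any rule's target class → [j].
/u/ (between /j/ and /b/): no rule targets it → [u].
/b/ (between /u/ and /a/) occurs between two vowels → [β] by rule 2.
/a/ (between /b/ and /n/): no rule targets it → [a].
/n/ stays [n].
/t/ (between /n/ and /a/) fails the environment for rule 1, so it stays [t].
/a/ (between /t/ and /t/) is unaffected → [a].
/t/ (word-final): word-finally, so rule 1 applies → [ʔ].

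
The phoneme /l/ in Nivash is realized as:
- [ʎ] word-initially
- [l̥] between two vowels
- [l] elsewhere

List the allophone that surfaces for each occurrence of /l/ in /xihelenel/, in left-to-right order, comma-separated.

[l̥], [l]

Occurrence 1 (position 5): between two vowels → [l̥].
Occurrence 2 (position 9): no conditioning environment matches → elsewhere allophone [l].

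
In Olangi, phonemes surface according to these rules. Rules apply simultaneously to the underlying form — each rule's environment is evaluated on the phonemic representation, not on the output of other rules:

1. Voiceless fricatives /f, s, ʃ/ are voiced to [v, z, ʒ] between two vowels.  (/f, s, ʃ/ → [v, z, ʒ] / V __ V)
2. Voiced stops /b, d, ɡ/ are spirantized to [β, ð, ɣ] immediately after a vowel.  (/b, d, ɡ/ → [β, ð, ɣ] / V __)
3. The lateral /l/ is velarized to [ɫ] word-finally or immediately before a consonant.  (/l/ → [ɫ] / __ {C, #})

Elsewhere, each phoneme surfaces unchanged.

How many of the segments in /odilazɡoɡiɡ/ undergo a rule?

Segments that undergo a rule: /d/ → [ð] (rule 2); /ɡ/ → [ɣ] (rule 2); /ɡ/ → [ɣ] (rule 2).
All other segments surface unchanged.

3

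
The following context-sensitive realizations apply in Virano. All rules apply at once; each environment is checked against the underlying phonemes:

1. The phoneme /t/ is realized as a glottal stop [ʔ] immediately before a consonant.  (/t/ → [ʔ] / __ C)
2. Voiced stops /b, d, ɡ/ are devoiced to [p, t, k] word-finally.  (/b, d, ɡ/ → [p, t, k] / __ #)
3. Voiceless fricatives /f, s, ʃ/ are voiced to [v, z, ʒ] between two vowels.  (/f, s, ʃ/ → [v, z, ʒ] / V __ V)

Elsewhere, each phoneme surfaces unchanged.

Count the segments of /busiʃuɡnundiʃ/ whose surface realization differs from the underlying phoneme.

2

Segments that undergo a rule: /s/ → [z] (rule 3); /ʃ/ → [ʒ] (rule 3).
All other segments surface unchanged.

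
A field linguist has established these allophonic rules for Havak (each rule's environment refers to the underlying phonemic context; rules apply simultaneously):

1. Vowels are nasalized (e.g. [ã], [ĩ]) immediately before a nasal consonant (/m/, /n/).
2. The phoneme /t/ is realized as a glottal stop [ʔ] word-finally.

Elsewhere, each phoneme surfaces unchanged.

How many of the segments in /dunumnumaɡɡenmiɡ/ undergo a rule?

4

Segments that undergo a rule: /u/ → [ũ] (rule 1); /u/ → [ũ] (rule 1); /u/ → [ũ] (rule 1); /e/ → [ẽ] (rule 1).
All other segments surface unchanged.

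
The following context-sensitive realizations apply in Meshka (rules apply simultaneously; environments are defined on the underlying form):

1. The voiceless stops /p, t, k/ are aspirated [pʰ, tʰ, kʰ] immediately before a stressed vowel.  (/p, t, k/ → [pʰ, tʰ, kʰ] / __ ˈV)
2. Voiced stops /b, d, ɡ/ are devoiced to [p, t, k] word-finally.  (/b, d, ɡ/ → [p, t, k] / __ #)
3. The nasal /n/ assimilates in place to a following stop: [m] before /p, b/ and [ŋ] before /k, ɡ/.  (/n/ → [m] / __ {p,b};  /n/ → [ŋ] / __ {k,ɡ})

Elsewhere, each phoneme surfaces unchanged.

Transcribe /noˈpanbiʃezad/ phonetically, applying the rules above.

/n/ (word-initial) fails the environment for rule 3, so it stays [n].
/o/ stays [o].
Rule 1 applies to /p/ (between /o/ and /a/: immediately before a stressed vowel) → [pʰ].
/a/ stays [a].
Rule 3 applies to /n/ (between /a/ and /b/: before a labial or velar stop) → [m].
/b/ (between /n/ and /i/) fails the environment for rule 2, so it stays [b].
/i/ — not in any rule's target class → [i].
/ʃ/ — not in any rule's target class → [ʃ].
/e/ — not in any rule's target class → [e].
/z/ — not in any rule's target class → [z].
/a/ (between /z/ and /d/) is unaffected → [a].
/d/ (word-final) occurs word-finally → [t] by rule 2.

[noˈpʰambiʃezat]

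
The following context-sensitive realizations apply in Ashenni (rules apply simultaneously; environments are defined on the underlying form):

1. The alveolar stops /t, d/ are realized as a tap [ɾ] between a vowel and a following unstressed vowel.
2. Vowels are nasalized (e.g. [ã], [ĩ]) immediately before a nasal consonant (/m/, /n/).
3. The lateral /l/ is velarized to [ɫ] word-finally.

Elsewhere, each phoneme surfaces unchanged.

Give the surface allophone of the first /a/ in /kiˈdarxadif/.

[a]

/a/ (between /d/ and /r/) fails the environment for rule 2, so it stays [a].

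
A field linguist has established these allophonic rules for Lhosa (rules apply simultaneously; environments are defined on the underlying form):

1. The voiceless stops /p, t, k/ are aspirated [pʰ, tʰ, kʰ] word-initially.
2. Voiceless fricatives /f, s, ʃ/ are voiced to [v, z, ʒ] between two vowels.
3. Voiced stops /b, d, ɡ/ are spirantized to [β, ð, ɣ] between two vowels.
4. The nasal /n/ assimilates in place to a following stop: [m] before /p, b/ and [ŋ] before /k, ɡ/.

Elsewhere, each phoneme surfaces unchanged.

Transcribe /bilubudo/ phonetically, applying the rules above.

/b/ (word-initial) fails the environment for rule 3, so it stays [b].
/b/ (between /u/ and /u/): between two vowels, so rule 3 applies → [β].
/d/ (between /u/ and /o/) occurs between two vowels → [ð] by rule 3.

[biluβuðo]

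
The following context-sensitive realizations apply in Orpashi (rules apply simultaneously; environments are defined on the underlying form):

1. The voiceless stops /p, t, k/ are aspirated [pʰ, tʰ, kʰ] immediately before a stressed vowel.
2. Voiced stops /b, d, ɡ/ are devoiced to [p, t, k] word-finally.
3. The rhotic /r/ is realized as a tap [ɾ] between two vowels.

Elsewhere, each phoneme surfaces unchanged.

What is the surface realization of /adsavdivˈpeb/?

[adsavdivˈpʰep]

/a/ (word-initial): no rule targets it → [a].
/d/ — between /a/ and /s/; rule 2 does not apply here → [d].
/s/ (between /d/ and /a/) is unaffected → [s].
/a/ — not in any rule's target class → [a].
/v/ (between /a/ and /d/): no rule targets it → [v].
/d/ — between /v/ and /i/; rule 2 does not apply here → [d].
/i/ stays [i].
/v/ — not in any rule's target class → [v].
/p/ — between /v/ and /e/, immediately before a stressed vowel — surfaces as [pʰ] (rule 1).
/e/ — not in any rule's target class → [e].
/b/ — word-final, word-finally — surfaces as [p] (rule 2).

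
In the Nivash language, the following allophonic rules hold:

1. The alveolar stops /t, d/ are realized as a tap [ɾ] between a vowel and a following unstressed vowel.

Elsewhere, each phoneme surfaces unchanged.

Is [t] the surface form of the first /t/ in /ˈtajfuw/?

Yes

/t/ — word-initial; rule 1 does not apply here → [t].
The actual realization is [t], which matches [t].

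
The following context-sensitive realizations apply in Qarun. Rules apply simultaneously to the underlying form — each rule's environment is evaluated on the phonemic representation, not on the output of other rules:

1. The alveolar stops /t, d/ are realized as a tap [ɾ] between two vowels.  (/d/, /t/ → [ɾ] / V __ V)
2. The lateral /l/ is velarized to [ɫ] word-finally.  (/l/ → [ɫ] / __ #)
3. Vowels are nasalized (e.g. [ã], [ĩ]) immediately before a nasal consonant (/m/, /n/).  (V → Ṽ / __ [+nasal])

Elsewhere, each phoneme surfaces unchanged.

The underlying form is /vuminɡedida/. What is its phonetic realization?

[vũmĩnɡeɾiɾa]

/u/ (between /v/ and /m/): before a nasal consonant, so rule 3 applies → [ũ].
/i/ meets the environment for rule 3 (before a nasal consonant) → [ĩ].
/e/ (between /ɡ/ and /d/): rule 3 targets it, but not before a nasal consonant → unchanged [e].
/d/ meets the environment for rule 1 (between two vowels) → [ɾ].
/i/ (between /d/ and /d/): rule 3 targets it, but not before a nasal consonant → unchanged [i].
/d/ meets the environment for rule 1 (between two vowels) → [ɾ].
/a/ (word-final) fails the environment for rule 3, so it stays [a].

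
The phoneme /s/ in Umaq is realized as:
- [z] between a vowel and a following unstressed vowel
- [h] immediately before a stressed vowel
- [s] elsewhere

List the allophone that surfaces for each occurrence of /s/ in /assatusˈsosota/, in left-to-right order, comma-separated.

Occurrence 1 (position 2): no conditioning environment matches → elsewhere allophone [s].
Occurrence 2 (position 3): no conditioning environment matches → elsewhere allophone [s].
Occurrence 3 (position 7): no conditioning environment matches → elsewhere allophone [s].
Occurrence 4 (position 8): immediately before a stressed vowel → [h].
Occurrence 5 (position 10): between a vowel and a following unstressed vowel → [z].

[s], [s], [s], [h], [z]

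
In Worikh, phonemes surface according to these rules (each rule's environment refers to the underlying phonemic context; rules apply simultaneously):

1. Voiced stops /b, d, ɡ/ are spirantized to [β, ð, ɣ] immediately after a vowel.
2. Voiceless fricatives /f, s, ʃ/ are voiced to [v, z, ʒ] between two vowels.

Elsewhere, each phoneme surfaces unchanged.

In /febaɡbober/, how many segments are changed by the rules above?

Segments that undergo a rule: /b/ → [β] (rule 1); /ɡ/ → [ɣ] (rule 1); /b/ → [β] (rule 1).
All other segments surface unchanged.

3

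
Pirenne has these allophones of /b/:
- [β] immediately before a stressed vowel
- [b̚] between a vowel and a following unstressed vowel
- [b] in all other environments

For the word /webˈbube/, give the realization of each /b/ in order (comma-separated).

Occurrence 1 (position 3): no conditioning environment matches → elsewhere allophone [b].
Occurrence 2 (position 4): immediately before a stressed vowel → [β].
Occurrence 3 (position 6): between a vowel and a following unstressed vowel → [b̚].

[b], [β], [b̚]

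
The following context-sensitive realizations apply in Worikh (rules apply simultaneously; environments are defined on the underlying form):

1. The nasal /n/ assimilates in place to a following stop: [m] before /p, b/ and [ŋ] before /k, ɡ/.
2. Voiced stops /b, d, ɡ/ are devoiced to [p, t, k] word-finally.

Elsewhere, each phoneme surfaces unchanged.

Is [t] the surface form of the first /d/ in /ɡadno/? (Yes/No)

No

/d/ (between /a/ and /n/): rule 2 targets it, but not word-finally → unchanged [d].
The actual realization is [d], not [t].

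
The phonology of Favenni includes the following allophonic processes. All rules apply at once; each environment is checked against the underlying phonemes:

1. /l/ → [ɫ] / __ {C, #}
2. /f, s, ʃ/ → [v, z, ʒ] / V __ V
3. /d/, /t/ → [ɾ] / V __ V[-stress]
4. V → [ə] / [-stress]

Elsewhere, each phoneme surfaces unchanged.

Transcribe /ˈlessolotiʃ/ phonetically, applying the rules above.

[ˈlessələɾəʃ]

/l/ (word-initial) is in the target of rule 1 but the environment (word-finally or immediately before a consonant) is not met → [l].
/e/ (between /l/ and /s/) is in the target of rule 4 but the environment (in an unstressed syllable) is not met → [e].
/s/ (between /e/ and /s/) fails the environment for rule 2, so it stays [s].
/s/ (between /s/ and /o/): rule 2 targets it, but not between two vowels → unchanged [s].
/o/ meets the environment for rule 4 (in an unstressed syllable) → [ə].
/l/ (between /o/ and /o/) is in the target of rule 1 but the environment (word-finally or immediately before a consonant) is not met → [l].
/o/ (between /l/ and /t/) occurs in an unstressed syllable → [ə] by rule 4.
/t/ meets the environment for rule 3 (between a vowel and a following unstressed vowel) → [ɾ].
/i/ meets the environment for rule 4 (in an unstressed syllable) → [ə].
/ʃ/ (word-final): rule 2 targets it, but not between two vowels → unchanged [ʃ].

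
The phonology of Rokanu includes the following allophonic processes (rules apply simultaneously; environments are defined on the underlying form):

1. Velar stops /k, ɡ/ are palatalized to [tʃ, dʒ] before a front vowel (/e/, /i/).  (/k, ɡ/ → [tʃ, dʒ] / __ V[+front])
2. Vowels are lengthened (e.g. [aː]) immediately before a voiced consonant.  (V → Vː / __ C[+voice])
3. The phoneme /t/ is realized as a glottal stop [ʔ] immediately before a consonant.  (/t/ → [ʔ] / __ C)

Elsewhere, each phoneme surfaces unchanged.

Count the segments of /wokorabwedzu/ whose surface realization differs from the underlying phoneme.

Segments that undergo a rule: /o/ → [oː] (rule 2); /a/ → [aː] (rule 2); /e/ → [eː] (rule 2).
All other segments surface unchanged.

3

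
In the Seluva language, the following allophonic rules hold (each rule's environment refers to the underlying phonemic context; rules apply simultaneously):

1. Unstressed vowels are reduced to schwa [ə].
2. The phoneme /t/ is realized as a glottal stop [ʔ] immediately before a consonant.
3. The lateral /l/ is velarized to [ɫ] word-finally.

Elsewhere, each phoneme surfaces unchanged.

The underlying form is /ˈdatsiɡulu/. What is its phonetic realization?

[ˈdaʔsəɡələ]

/a/ (between /d/ and /t/): rule 1 targets it, but not in an unstressed syllable → unchanged [a].
Rule 2 applies to /t/ (between /a/ and /s/: immediately before a consonant) → [ʔ].
Rule 1 applies to /i/ (between /s/ and /ɡ/: in an unstressed syllable) → [ə].
Rule 1 applies to /u/ (between /ɡ/ and /l/: in an unstressed syllable) → [ə].
/l/ (between /u/ and /u/): rule 3 targets it, but not word-finally → unchanged [l].
/u/ — word-final, in an unstressed syllable — surfaces as [ə] (rule 1).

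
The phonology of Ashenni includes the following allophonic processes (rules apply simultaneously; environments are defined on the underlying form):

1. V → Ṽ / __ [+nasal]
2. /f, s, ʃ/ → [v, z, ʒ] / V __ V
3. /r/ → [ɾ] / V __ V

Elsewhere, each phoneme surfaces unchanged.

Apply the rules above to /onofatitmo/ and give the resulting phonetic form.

[õnovatitmo]

/o/ meets the environment for rule 1 (before a nasal consonant) → [õ].
/n/ stays [n].
/o/ (between /n/ and /f/) fails the environment for rule 1, so it stays [o].
/f/ — between /o/ and /a/, between two vowels — surfaces as [v] (rule 2).
/a/ (between /f/ and /t/): rule 1 targets it, but not before a nasal consonant → unchanged [a].
/t/ stays [t].
/i/ — between /t/ and /t/; rule 1 does not apply here → [i].
/t/ stays [t].
/m/ stays [m].
/o/ (word-final) is in the target of rule 1 but the environment (before a nasal consonant) is not met → [o].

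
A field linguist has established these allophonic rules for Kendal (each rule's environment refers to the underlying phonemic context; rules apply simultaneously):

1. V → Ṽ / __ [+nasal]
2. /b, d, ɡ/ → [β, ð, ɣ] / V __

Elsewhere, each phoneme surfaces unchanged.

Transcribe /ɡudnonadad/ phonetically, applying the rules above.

[ɡuðnõnaðað]

/ɡ/ — word-initial; rule 2 does not apply here → [ɡ].
/u/ (between /ɡ/ and /d/) fails the environment for rule 1, so it stays [u].
/d/ — between /u/ and /n/, immediately after a vowel — surfaces as [ð] (rule 2).
/n/ (between /d/ and /o/): no rule targets it → [n].
/o/ (between /n/ and /n/): before a nasal consonant, so rule 1 applies → [õ].
/n/ (between /o/ and /a/) is unaffected → [n].
/a/ (between /n/ and /d/): rule 1 targets it, but not before a nasal consonant → unchanged [a].
Rule 2 applies to /d/ (between /a/ and /a/: immediately after a vowel) → [ð].
/a/ (between /d/ and /d/) fails the environment for rule 1, so it stays [a].
/d/ (word-final) occurs immediately after a vowel → [ð] by rule 2.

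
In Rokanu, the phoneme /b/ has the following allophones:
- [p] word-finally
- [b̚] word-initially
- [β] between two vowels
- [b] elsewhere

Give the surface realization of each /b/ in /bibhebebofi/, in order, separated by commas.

[b̚], [b], [β], [β]

Occurrence 1 (position 1): word-initially → [b̚].
Occurrence 2 (position 3): no conditioning environment matches → elsewhere allophone [b].
Occurrence 3 (position 6): between two vowels → [β].
Occurrence 4 (position 8): between two vowels → [β].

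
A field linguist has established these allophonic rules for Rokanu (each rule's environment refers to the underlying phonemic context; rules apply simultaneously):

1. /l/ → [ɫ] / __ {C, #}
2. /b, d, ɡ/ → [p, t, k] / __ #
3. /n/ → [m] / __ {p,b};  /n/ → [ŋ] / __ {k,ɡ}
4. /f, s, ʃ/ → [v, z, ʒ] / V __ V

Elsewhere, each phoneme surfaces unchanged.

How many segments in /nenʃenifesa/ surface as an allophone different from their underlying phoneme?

Segments that undergo a rule: /f/ → [v] (rule 4); /s/ → [z] (rule 4).
All other segments surface unchanged.

2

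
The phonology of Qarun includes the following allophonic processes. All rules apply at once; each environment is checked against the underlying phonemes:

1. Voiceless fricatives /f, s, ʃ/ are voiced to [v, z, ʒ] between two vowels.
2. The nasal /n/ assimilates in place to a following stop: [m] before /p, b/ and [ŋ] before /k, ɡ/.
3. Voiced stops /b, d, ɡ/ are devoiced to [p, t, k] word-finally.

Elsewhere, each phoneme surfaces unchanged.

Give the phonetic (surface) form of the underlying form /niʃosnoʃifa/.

[niʒosnoʒiva]

/n/ (word-initial) is in the target of rule 2 but the environment (before a labial or velar stop) is not met → [n].
/i/ — not in any rule's target class → [i].
/ʃ/ (between /i/ and /o/) occurs between two vowels → [ʒ] by rule 1.
/o/ (between /ʃ/ and /s/) is unaffected → [o].
/s/ (between /o/ and /n/) fails the environment for rule 1, so it stays [s].
/n/ (between /s/ and /o/): rule 2 targets it, but not before a labial or velar stop → unchanged [n].
/o/ — not in any rule's target class → [o].
/ʃ/ (between /o/ and /i/): between two vowels, so rule 1 applies → [ʒ].
/i/ stays [i].
/f/ — between /i/ and /a/, between two vowels — surfaces as [v] (rule 1).
/a/ (word-final): no rule targets it → [a].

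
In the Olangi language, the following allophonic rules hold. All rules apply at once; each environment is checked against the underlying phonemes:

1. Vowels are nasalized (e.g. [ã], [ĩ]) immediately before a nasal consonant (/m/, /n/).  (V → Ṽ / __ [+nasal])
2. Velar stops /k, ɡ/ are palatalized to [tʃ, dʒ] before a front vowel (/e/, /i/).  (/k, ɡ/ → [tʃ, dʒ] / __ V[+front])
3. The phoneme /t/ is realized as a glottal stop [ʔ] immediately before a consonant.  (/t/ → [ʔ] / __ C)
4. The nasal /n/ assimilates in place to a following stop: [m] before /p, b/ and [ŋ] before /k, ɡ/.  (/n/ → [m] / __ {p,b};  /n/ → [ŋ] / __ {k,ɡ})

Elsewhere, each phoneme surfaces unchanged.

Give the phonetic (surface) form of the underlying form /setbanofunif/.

/s/ (word-initial) is unaffected → [s].
/e/ (between /s/ and /t/) is in the target of rule 1 but the environment (before a nasal consonant) is not met → [e].
/t/ meets the environment for rule 3 (immediately before a consonant) → [ʔ].
/b/ — not in any rule's target class → [b].
/a/ (between /b/ and /n/): before a nasal consonant, so rule 1 applies → [ã].
/n/ (between /a/ and /o/): rule 4 targets it, but not before a labial or velar stop → unchanged [n].
/o/ (between /n/ and /f/): rule 1 targets it, but not before a nasal consonant → unchanged [o].
/f/ — not in any rule's target class → [f].
/u/ — between /f/ and /n/, before a nasal consonant — surfaces as [ũ] (rule 1).
/n/ (between /u/ and /i/) is in the target of rule 4 but the environment (before a labial or velar stop) is not met → [n].
/i/ (between /n/ and /f/): rule 1 targets it, but not before a nasal consonant → unchanged [i].
/f/ stays [f].

[seʔbãnofũnif]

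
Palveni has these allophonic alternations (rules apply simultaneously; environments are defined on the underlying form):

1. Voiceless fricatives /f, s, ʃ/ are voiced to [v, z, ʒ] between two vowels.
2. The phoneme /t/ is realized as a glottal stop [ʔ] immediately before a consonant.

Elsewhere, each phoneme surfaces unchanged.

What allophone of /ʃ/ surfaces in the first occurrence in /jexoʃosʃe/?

[ʒ]

/ʃ/ — between /o/ and /o/, between two vowels — surfaces as [ʒ] (rule 1).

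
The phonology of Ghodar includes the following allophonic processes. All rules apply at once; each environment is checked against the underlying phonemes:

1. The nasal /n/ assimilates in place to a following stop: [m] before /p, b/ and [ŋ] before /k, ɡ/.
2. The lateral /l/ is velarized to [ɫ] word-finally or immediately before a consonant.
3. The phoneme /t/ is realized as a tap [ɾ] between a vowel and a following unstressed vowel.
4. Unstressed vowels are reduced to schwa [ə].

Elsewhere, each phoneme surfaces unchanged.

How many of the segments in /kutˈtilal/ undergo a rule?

3

Segments that undergo a rule: /u/ → [ə] (rule 4); /a/ → [ə] (rule 4); /l/ → [ɫ] (rule 2).
All other segments surface unchanged.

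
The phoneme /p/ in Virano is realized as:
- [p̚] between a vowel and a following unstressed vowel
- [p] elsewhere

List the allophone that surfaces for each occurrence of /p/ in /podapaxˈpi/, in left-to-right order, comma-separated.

[p], [p̚], [p]

Occurrence 1 (position 1): no conditioning environment matches → elsewhere allophone [p].
Occurrence 2 (position 5): between a vowel and a following unstressed vowel → [p̚].
Occurrence 3 (position 8): no conditioning environment matches → elsewhere allophone [p].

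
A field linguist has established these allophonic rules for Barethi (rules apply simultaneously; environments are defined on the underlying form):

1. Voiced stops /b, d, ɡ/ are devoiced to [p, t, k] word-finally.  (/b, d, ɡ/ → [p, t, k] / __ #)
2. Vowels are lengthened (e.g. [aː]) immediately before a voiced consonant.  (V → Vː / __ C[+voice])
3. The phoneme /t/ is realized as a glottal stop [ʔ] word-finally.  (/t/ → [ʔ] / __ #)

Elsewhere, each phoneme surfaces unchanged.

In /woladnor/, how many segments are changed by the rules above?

Segments that undergo a rule: /o/ → [oː] (rule 2); /a/ → [aː] (rule 2); /o/ → [oː] (rule 2).
All other segments surface unchanged.

3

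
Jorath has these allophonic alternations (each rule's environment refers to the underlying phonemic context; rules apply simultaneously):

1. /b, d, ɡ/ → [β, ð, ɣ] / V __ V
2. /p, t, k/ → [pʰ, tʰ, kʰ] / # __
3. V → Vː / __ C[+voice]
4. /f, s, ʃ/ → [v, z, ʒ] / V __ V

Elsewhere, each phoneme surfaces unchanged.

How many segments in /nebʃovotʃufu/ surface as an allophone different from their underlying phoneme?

Segments that undergo a rule: /e/ → [eː] (rule 3); /o/ → [oː] (rule 3); /f/ → [v] (rule 4).
All other segments surface unchanged.

3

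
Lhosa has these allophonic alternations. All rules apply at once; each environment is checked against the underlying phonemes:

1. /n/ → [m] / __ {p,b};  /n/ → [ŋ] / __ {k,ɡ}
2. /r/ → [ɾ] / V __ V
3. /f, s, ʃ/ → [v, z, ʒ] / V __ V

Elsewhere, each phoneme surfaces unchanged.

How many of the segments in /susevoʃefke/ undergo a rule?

2

Segments that undergo a rule: /s/ → [z] (rule 3); /ʃ/ → [ʒ] (rule 3).
All other segments surface unchanged.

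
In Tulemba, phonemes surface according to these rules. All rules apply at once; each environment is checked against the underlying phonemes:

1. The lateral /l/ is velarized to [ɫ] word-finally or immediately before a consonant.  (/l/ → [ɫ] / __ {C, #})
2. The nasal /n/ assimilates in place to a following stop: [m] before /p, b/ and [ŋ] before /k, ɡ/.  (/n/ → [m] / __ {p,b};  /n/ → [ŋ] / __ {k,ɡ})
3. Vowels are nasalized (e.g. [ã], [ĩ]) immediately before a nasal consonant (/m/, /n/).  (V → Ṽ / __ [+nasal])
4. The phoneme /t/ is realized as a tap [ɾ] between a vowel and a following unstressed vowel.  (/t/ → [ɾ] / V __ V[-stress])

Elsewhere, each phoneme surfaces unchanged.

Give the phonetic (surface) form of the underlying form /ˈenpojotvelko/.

/e/ (word-initial): before a nasal consonant, so rule 3 applies → [ẽ].
/n/ (between /e/ and /p/) occurs before a labial or velar stop → [m] by rule 2.
/p/ (between /n/ and /o/) is unaffected → [p].
/o/ (between /p/ and /j/) fails the environment for rule 3, so it stays [o].
/j/ (between /o/ and /o/): no rule targets it → [j].
/o/ (between /j/ and /t/) is in the target of rule 3 but the environment (before a nasal consonant) is not met → [o].
/t/ — between /o/ and /v/; rule 4 does not apply here → [t].
/v/ stays [v].
/e/ (between /v/ and /l/) fails the environment for rule 3, so it stays [e].
/l/ (between /e/ and /k/) occurs word-finally or immediately before a consonant → [ɫ] by rule 1.
/k/ (between /l/ and /o/): no rule targets it → [k].
/o/ (word-final) is in the target of rule 3 but the environment (before a nasal consonant) is not met → [o].

[ˈẽmpojotveɫko]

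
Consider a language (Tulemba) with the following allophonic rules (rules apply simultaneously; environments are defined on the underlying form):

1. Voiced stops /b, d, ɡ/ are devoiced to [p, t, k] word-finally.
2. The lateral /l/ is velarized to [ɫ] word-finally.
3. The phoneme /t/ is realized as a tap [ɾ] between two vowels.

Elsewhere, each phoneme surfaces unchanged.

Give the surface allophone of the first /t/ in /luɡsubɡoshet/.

/t/ (word-final) is in the target of rule 3 but the environment (between two vowels) is not met → [t].

[t]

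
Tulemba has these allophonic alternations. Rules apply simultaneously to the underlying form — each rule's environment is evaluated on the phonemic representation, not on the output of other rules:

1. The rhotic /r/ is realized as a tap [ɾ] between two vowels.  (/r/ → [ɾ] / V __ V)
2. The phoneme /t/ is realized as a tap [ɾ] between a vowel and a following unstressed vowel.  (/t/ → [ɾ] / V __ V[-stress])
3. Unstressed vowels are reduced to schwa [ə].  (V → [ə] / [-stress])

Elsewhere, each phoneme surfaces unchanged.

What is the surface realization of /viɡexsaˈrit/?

[vəɡəxsəˈɾit]

/v/ — not in any rule's target class → [v].
/i/ — between /v/ and /ɡ/, in an unstressed syllable — surfaces as [ə] (rule 3).
/ɡ/ (between /i/ and /e/) is unaffected → [ɡ].
/e/ (between /ɡ/ and /x/): in an unstressed syllable, so rule 3 applies → [ə].
/x/ — not in any rule's target class → [x].
/s/ (between /x/ and /a/): no rule targets it → [s].
Rule 3 applies to /a/ (between /s/ and /r/: in an unstressed syllable) → [ə].
/r/ (between /a/ and /i/): between two vowels, so rule 1 applies → [ɾ].
/i/ (between /r/ and /t/) fails the environment for rule 3, so it stays [i].
/t/ — word-final; rule 2 does not apply here → [t].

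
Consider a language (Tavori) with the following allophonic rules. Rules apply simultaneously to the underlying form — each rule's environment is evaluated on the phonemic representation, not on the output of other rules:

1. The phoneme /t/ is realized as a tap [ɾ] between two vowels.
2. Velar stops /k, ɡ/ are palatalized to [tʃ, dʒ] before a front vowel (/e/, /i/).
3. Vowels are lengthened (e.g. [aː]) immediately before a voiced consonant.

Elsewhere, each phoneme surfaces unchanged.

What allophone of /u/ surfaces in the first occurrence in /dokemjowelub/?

[uː]

/u/ (between /l/ and /b/) occurs before a voiced consonant → [uː] by rule 3.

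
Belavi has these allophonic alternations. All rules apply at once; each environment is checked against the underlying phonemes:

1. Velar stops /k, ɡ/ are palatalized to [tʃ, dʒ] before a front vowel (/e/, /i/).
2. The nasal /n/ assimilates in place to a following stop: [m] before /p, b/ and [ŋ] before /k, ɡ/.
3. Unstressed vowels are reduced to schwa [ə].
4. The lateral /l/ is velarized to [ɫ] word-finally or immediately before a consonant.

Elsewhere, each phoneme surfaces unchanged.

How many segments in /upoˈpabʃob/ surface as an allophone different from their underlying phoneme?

3

Segments that undergo a rule: /u/ → [ə] (rule 3); /o/ → [ə] (rule 3); /o/ → [ə] (rule 3).
All other segments surface unchanged.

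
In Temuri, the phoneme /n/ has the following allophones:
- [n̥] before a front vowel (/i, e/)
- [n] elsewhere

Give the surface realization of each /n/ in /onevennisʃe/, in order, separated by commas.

[n̥], [n], [n̥]

Occurrence 1 (position 2): before a front vowel (/i, e/) → [n̥].
Occurrence 2 (position 6): no conditioning environment matches → elsewhere allophone [n].
Occurrence 3 (position 7): before a front vowel (/i, e/) → [n̥].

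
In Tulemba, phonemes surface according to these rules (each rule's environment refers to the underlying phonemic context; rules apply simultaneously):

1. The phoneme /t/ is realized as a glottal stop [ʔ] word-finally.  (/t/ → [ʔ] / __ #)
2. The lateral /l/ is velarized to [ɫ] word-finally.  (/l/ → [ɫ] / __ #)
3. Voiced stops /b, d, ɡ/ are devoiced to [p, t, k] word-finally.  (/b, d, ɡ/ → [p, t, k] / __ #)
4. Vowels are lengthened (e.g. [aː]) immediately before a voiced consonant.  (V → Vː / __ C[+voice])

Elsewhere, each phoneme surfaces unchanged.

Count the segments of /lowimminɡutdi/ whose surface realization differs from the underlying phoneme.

3

Segments that undergo a rule: /o/ → [oː] (rule 4); /i/ → [iː] (rule 4); /i/ → [iː] (rule 4).
All other segments surface unchanged.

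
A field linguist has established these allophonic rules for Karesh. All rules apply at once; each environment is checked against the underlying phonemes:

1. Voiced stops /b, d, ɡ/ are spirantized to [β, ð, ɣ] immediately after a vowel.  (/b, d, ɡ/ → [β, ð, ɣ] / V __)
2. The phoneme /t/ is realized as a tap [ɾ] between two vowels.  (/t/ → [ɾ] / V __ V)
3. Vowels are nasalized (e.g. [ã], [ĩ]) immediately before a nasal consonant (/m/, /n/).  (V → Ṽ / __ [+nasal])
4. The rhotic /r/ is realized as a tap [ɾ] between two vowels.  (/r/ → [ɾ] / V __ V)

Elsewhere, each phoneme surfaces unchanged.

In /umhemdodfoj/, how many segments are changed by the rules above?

Segments that undergo a rule: /u/ → [ũ] (rule 3); /e/ → [ẽ] (rule 3); /d/ → [ð] (rule 1).
All other segments surface unchanged.

3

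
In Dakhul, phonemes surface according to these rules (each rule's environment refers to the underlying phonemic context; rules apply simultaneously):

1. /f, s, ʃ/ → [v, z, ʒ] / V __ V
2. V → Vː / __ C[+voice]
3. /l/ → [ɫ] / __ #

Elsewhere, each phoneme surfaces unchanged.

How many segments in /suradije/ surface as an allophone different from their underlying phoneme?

3

Segments that undergo a rule: /u/ → [uː] (rule 2); /a/ → [aː] (rule 2); /i/ → [iː] (rule 2).
All other segments surface unchanged.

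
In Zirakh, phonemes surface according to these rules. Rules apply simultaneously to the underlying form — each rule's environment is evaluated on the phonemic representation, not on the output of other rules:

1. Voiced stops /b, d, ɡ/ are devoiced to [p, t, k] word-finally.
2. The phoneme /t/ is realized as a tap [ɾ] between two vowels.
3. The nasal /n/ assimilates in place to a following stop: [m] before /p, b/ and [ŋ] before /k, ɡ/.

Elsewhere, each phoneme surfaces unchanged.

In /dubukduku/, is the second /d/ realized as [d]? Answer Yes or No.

Yes

/d/ (between /k/ and /u/) fails the environment for rule 1, so it stays [d].
The actual realization is [d], which matches [d].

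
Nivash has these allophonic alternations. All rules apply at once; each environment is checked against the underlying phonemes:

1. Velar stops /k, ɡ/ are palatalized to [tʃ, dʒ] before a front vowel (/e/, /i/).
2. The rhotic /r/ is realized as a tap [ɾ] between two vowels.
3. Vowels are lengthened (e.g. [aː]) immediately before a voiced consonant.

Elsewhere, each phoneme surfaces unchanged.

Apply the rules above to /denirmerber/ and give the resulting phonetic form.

[deːniːrmeːrbeːr]

/d/ (word-initial) is unaffected → [d].
/e/ meets the environment for rule 3 (before a voiced consonant) → [eː].
/n/ (between /e/ and /i/): no rule targets it → [n].
/i/ meets the environment for rule 3 (before a voiced consonant) → [iː].
/r/ (between /i/ and /m/): rule 2 targets it, but not between two vowels → unchanged [r].
/m/ — not in any rule's target class → [m].
/e/ meets the environment for rule 3 (before a voiced consonant) → [eː].
/r/ — between /e/ and /b/; rule 2 does not apply here → [r].
/b/ stays [b].
/e/ — between /b/ and /r/, before a voiced consonant — surfaces as [eː] (rule 3).
/r/ (word-final) is in the target of rule 2 but the environment (between two vowels) is not met → [r].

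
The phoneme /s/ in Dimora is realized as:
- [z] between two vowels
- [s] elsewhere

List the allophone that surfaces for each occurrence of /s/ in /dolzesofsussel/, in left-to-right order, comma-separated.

Occurrence 1 (position 6): between two vowels → [z].
Occurrence 2 (position 9): no conditioning environment matches → elsewhere allophone [s].
Occurrence 3 (position 11): no conditioning environment matches → elsewhere allophone [s].
Occurrence 4 (position 12): no conditioning environment matches → elsewhere allophone [s].

[z], [s], [s], [s]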